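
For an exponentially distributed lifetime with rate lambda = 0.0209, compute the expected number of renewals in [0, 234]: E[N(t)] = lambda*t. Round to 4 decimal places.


lambda = 0.0209
t = 234
E[N(t)] = lambda * t
E[N(t)] = 0.0209 * 234
E[N(t)] = 4.8906

4.8906


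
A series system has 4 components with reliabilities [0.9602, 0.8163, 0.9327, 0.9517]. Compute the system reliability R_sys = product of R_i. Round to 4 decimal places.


Components: [0.9602, 0.8163, 0.9327, 0.9517]
After component 1 (R=0.9602): product = 0.9602
After component 2 (R=0.8163): product = 0.7838
After component 3 (R=0.9327): product = 0.7311
After component 4 (R=0.9517): product = 0.6958
R_sys = 0.6958

0.6958


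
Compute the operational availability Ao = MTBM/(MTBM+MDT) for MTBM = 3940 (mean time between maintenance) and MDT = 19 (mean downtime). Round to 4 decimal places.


MTBM = 3940
MDT = 19
MTBM + MDT = 3959
Ao = 3940 / 3959
Ao = 0.9952

0.9952


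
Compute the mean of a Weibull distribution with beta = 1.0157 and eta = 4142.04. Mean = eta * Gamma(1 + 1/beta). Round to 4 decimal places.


beta = 1.0157, eta = 4142.04
1/beta = 0.9845
1 + 1/beta = 1.9845
Gamma(1.9845) = 0.9936
Mean = 4142.04 * 0.9936
Mean = 4115.3776

4115.3776


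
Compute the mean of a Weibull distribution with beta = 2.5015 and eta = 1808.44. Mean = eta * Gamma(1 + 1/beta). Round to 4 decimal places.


beta = 2.5015, eta = 1808.44
1/beta = 0.3998
1 + 1/beta = 1.3998
Gamma(1.3998) = 0.8873
Mean = 1808.44 * 0.8873
Mean = 1604.5871

1604.5871


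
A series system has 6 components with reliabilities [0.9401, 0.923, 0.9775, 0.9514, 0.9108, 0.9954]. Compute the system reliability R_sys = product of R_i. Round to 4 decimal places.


Components: [0.9401, 0.923, 0.9775, 0.9514, 0.9108, 0.9954]
After component 1 (R=0.9401): product = 0.9401
After component 2 (R=0.923): product = 0.8677
After component 3 (R=0.9775): product = 0.8482
After component 4 (R=0.9514): product = 0.807
After component 5 (R=0.9108): product = 0.735
After component 6 (R=0.9954): product = 0.7316
R_sys = 0.7316

0.7316


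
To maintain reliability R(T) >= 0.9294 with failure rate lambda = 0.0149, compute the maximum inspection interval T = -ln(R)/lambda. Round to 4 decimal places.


R_target = 0.9294
lambda = 0.0149
-ln(0.9294) = 0.0732
T = 0.0732 / 0.0149
T = 4.9138

4.9138


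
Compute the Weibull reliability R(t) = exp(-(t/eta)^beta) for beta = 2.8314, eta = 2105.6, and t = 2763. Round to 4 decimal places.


beta = 2.8314, eta = 2105.6, t = 2763
t/eta = 2763 / 2105.6 = 1.3122
(t/eta)^beta = 1.3122^2.8314 = 2.1583
R(t) = exp(-2.1583)
R(t) = 0.1155

0.1155


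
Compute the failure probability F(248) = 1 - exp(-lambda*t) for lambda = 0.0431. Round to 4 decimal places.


lambda = 0.0431, t = 248
lambda * t = 10.6888
exp(-10.6888) = 0.0
F(t) = 1 - 0.0
F(t) = 1.0

1.0


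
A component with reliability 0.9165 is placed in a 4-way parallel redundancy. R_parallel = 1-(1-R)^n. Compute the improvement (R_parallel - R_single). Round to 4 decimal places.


R_single = 0.9165, n = 4
1 - R_single = 0.0835
(1 - R_single)^n = 0.0835^4 = 0.0
R_parallel = 1 - 0.0 = 1.0
Improvement = 1.0 - 0.9165
Improvement = 0.0835

0.0835


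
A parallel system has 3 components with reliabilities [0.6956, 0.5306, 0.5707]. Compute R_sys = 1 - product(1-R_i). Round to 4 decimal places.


Components: [0.6956, 0.5306, 0.5707]
(1 - 0.6956) = 0.3044, running product = 0.3044
(1 - 0.5306) = 0.4694, running product = 0.1429
(1 - 0.5707) = 0.4293, running product = 0.0613
Product of (1-R_i) = 0.0613
R_sys = 1 - 0.0613 = 0.9387

0.9387


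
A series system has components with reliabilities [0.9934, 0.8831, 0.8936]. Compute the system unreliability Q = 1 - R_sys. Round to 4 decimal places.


Components: [0.9934, 0.8831, 0.8936]
After component 1: product = 0.9934
After component 2: product = 0.8773
After component 3: product = 0.7839
R_sys = 0.7839
Q = 1 - 0.7839 = 0.2161

0.2161


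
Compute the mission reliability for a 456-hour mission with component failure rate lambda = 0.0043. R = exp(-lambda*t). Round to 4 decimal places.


lambda = 0.0043
mission_time = 456
lambda * t = 0.0043 * 456 = 1.9608
R = exp(-1.9608)
R = 0.1407

0.1407


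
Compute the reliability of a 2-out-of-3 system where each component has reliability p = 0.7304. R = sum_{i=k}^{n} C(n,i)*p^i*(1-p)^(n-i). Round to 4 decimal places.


k = 2, n = 3, p = 0.7304
i=2: C(3,2)=3 * 0.7304^2 * 0.2696^1 = 0.4315
i=3: C(3,3)=1 * 0.7304^3 * 0.2696^0 = 0.3897
R = sum of terms = 0.8211

0.8211


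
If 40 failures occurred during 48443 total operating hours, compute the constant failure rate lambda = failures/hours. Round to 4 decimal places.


failures = 40
total_hours = 48443
lambda = 40 / 48443
lambda = 0.0008

0.0008


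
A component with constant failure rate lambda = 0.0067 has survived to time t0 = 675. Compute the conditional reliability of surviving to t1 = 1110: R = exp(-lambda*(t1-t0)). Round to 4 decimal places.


lambda = 0.0067
t0 = 675, t1 = 1110
t1 - t0 = 435
lambda * (t1-t0) = 0.0067 * 435 = 2.9145
R = exp(-2.9145)
R = 0.0542

0.0542


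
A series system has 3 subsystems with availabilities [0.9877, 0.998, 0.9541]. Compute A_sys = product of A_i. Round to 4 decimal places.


Subsystems: [0.9877, 0.998, 0.9541]
After subsystem 1 (A=0.9877): product = 0.9877
After subsystem 2 (A=0.998): product = 0.9857
After subsystem 3 (A=0.9541): product = 0.9405
A_sys = 0.9405

0.9405


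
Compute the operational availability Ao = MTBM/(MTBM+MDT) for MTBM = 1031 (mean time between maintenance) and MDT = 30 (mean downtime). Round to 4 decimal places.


MTBM = 1031
MDT = 30
MTBM + MDT = 1061
Ao = 1031 / 1061
Ao = 0.9717

0.9717


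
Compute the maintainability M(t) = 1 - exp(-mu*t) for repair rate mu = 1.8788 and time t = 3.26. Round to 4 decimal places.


mu = 1.8788, t = 3.26
mu * t = 1.8788 * 3.26 = 6.1249
exp(-6.1249) = 0.0022
M(t) = 1 - 0.0022
M(t) = 0.9978

0.9978


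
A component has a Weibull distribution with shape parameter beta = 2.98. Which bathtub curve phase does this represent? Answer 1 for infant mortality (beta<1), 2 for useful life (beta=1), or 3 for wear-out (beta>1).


beta = 2.98
Compare beta to 1:
beta < 1 => infant mortality (phase 1)
beta = 1 => useful life (phase 2)
beta > 1 => wear-out (phase 3)
Since beta = 2.98, this is wear-out (increasing failure rate)
Phase = 3

3


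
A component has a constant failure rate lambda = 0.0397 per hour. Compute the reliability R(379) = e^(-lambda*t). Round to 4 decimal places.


lambda = 0.0397
t = 379
lambda * t = 15.0463
R(t) = e^(-15.0463)
R(t) = 0.0

0.0


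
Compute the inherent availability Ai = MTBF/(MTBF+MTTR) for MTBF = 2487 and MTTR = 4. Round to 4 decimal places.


MTBF = 2487
MTTR = 4
MTBF + MTTR = 2491
Ai = 2487 / 2491
Ai = 0.9984

0.9984


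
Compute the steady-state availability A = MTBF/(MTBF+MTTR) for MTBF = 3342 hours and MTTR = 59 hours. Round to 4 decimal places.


MTBF = 3342
MTTR = 59
MTBF + MTTR = 3401
A = 3342 / 3401
A = 0.9827

0.9827


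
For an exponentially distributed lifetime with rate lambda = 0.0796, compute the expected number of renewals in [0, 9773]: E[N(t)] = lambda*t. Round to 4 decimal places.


lambda = 0.0796
t = 9773
E[N(t)] = lambda * t
E[N(t)] = 0.0796 * 9773
E[N(t)] = 777.9308

777.9308


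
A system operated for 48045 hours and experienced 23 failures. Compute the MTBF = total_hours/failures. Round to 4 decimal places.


total_hours = 48045
failures = 23
MTBF = 48045 / 23
MTBF = 2088.913

2088.913


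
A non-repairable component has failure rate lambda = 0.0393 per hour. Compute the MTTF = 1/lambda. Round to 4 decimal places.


lambda = 0.0393
MTTF = 1 / 0.0393
MTTF = 25.4453

25.4453


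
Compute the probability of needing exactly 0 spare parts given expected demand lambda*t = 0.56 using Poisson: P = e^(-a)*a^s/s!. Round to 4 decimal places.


a = 0.56, s = 0
e^(-a) = e^(-0.56) = 0.5712
a^s = 0.56^0 = 1.0
s! = 1
P = 0.5712 * 1.0 / 1
P = 0.5712

0.5712


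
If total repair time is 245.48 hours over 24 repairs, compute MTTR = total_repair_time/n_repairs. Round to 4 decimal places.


total_repair_time = 245.48
n_repairs = 24
MTTR = 245.48 / 24
MTTR = 10.2283

10.2283


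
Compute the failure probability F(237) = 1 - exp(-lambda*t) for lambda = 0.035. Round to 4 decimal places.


lambda = 0.035, t = 237
lambda * t = 8.295
exp(-8.295) = 0.0002
F(t) = 1 - 0.0002
F(t) = 0.9998

0.9998


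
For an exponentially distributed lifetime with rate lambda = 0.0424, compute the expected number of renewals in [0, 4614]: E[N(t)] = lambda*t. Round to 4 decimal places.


lambda = 0.0424
t = 4614
E[N(t)] = lambda * t
E[N(t)] = 0.0424 * 4614
E[N(t)] = 195.6336

195.6336


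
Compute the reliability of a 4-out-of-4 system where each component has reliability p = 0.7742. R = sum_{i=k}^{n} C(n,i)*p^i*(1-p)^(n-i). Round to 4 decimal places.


k = 4, n = 4, p = 0.7742
i=4: C(4,4)=1 * 0.7742^4 * 0.2258^0 = 0.3593
R = sum of terms = 0.3593

0.3593


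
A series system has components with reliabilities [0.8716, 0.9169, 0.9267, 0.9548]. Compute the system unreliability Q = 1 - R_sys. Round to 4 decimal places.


Components: [0.8716, 0.9169, 0.9267, 0.9548]
After component 1: product = 0.8716
After component 2: product = 0.7992
After component 3: product = 0.7406
After component 4: product = 0.7071
R_sys = 0.7071
Q = 1 - 0.7071 = 0.2929

0.2929


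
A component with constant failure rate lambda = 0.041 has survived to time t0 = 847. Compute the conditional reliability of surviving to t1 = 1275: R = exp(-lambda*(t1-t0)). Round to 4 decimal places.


lambda = 0.041
t0 = 847, t1 = 1275
t1 - t0 = 428
lambda * (t1-t0) = 0.041 * 428 = 17.548
R = exp(-17.548)
R = 0.0

0.0


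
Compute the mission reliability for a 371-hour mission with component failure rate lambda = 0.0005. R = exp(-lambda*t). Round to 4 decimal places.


lambda = 0.0005
mission_time = 371
lambda * t = 0.0005 * 371 = 0.1855
R = exp(-0.1855)
R = 0.8307

0.8307


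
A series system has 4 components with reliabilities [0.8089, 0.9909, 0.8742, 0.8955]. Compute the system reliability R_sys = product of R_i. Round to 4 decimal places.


Components: [0.8089, 0.9909, 0.8742, 0.8955]
After component 1 (R=0.8089): product = 0.8089
After component 2 (R=0.9909): product = 0.8015
After component 3 (R=0.8742): product = 0.7007
After component 4 (R=0.8955): product = 0.6275
R_sys = 0.6275

0.6275


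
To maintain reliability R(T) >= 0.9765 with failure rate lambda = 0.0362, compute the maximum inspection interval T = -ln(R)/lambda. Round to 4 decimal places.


R_target = 0.9765
lambda = 0.0362
-ln(0.9765) = 0.0238
T = 0.0238 / 0.0362
T = 0.6569

0.6569


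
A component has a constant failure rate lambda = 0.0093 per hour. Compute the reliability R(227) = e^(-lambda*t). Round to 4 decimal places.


lambda = 0.0093
t = 227
lambda * t = 2.1111
R(t) = e^(-2.1111)
R(t) = 0.1211

0.1211


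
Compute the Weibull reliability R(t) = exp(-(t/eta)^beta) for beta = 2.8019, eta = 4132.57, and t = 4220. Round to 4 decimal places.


beta = 2.8019, eta = 4132.57, t = 4220
t/eta = 4220 / 4132.57 = 1.0212
(t/eta)^beta = 1.0212^2.8019 = 1.0604
R(t) = exp(-1.0604)
R(t) = 0.3463

0.3463


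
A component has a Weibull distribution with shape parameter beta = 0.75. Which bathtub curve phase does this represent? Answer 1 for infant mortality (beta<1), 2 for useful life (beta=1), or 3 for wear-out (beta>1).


beta = 0.75
Compare beta to 1:
beta < 1 => infant mortality (phase 1)
beta = 1 => useful life (phase 2)
beta > 1 => wear-out (phase 3)
Since beta = 0.75, this is infant mortality (decreasing failure rate)
Phase = 1

1


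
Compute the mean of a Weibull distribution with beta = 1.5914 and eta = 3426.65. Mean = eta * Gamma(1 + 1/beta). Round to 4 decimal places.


beta = 1.5914, eta = 3426.65
1/beta = 0.6284
1 + 1/beta = 1.6284
Gamma(1.6284) = 0.897
Mean = 3426.65 * 0.897
Mean = 3073.7898

3073.7898


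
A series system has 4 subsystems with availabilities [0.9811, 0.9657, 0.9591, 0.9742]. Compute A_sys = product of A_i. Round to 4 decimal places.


Subsystems: [0.9811, 0.9657, 0.9591, 0.9742]
After subsystem 1 (A=0.9811): product = 0.9811
After subsystem 2 (A=0.9657): product = 0.9474
After subsystem 3 (A=0.9591): product = 0.9087
After subsystem 4 (A=0.9742): product = 0.8853
A_sys = 0.8853

0.8853


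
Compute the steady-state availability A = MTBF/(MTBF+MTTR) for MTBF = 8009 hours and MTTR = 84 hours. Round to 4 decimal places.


MTBF = 8009
MTTR = 84
MTBF + MTTR = 8093
A = 8009 / 8093
A = 0.9896

0.9896


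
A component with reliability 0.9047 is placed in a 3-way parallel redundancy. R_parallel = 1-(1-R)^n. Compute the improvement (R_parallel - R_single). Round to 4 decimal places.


R_single = 0.9047, n = 3
1 - R_single = 0.0953
(1 - R_single)^n = 0.0953^3 = 0.0009
R_parallel = 1 - 0.0009 = 0.9991
Improvement = 0.9991 - 0.9047
Improvement = 0.0944

0.0944


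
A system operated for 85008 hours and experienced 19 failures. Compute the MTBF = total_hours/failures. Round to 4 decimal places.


total_hours = 85008
failures = 19
MTBF = 85008 / 19
MTBF = 4474.1053

4474.1053


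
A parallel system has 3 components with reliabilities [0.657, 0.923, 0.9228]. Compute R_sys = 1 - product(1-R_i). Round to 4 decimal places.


Components: [0.657, 0.923, 0.9228]
(1 - 0.657) = 0.343, running product = 0.343
(1 - 0.923) = 0.077, running product = 0.0264
(1 - 0.9228) = 0.0772, running product = 0.002
Product of (1-R_i) = 0.002
R_sys = 1 - 0.002 = 0.998

0.998


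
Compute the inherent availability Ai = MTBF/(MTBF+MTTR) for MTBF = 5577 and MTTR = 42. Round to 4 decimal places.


MTBF = 5577
MTTR = 42
MTBF + MTTR = 5619
Ai = 5577 / 5619
Ai = 0.9925

0.9925


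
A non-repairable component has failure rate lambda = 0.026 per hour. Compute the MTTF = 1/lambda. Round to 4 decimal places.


lambda = 0.026
MTTF = 1 / 0.026
MTTF = 38.4615

38.4615


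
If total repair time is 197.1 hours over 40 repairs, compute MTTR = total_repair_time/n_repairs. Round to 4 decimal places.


total_repair_time = 197.1
n_repairs = 40
MTTR = 197.1 / 40
MTTR = 4.9275

4.9275


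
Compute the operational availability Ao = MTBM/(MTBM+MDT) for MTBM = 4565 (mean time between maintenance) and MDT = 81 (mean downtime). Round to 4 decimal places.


MTBM = 4565
MDT = 81
MTBM + MDT = 4646
Ao = 4565 / 4646
Ao = 0.9826

0.9826


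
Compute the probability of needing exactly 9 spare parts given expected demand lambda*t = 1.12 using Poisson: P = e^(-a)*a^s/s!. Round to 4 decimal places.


a = 1.12, s = 9
e^(-a) = e^(-1.12) = 0.3263
a^s = 1.12^9 = 2.7731
s! = 362880
P = 0.3263 * 2.7731 / 362880
P = 0.0

0.0


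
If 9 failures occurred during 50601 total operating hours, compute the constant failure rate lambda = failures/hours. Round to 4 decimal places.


failures = 9
total_hours = 50601
lambda = 9 / 50601
lambda = 0.0002

0.0002


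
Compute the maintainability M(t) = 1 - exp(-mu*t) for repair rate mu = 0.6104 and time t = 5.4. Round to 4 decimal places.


mu = 0.6104, t = 5.4
mu * t = 0.6104 * 5.4 = 3.2962
exp(-3.2962) = 0.037
M(t) = 1 - 0.037
M(t) = 0.963

0.963


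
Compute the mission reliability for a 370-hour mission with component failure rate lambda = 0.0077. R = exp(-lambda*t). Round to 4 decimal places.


lambda = 0.0077
mission_time = 370
lambda * t = 0.0077 * 370 = 2.849
R = exp(-2.849)
R = 0.0579

0.0579


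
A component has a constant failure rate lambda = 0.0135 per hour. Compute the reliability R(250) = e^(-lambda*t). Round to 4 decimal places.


lambda = 0.0135
t = 250
lambda * t = 3.375
R(t) = e^(-3.375)
R(t) = 0.0342

0.0342


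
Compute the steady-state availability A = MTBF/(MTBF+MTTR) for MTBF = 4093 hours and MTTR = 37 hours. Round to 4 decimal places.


MTBF = 4093
MTTR = 37
MTBF + MTTR = 4130
A = 4093 / 4130
A = 0.991

0.991


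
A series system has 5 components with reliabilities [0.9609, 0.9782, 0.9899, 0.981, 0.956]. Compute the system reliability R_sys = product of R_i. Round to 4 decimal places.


Components: [0.9609, 0.9782, 0.9899, 0.981, 0.956]
After component 1 (R=0.9609): product = 0.9609
After component 2 (R=0.9782): product = 0.94
After component 3 (R=0.9899): product = 0.9305
After component 4 (R=0.981): product = 0.9128
After component 5 (R=0.956): product = 0.8726
R_sys = 0.8726

0.8726


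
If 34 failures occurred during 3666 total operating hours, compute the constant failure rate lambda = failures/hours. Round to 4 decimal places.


failures = 34
total_hours = 3666
lambda = 34 / 3666
lambda = 0.0093

0.0093


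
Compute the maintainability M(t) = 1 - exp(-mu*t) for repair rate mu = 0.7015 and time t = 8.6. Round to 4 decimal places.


mu = 0.7015, t = 8.6
mu * t = 0.7015 * 8.6 = 6.0329
exp(-6.0329) = 0.0024
M(t) = 1 - 0.0024
M(t) = 0.9976

0.9976


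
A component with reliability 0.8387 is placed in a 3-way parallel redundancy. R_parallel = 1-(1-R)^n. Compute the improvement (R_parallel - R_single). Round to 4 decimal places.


R_single = 0.8387, n = 3
1 - R_single = 0.1613
(1 - R_single)^n = 0.1613^3 = 0.0042
R_parallel = 1 - 0.0042 = 0.9958
Improvement = 0.9958 - 0.8387
Improvement = 0.1571

0.1571


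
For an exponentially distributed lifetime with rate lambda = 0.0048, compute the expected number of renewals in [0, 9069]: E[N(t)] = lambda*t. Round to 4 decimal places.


lambda = 0.0048
t = 9069
E[N(t)] = lambda * t
E[N(t)] = 0.0048 * 9069
E[N(t)] = 43.5312

43.5312


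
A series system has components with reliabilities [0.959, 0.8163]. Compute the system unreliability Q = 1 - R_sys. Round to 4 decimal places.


Components: [0.959, 0.8163]
After component 1: product = 0.959
After component 2: product = 0.7828
R_sys = 0.7828
Q = 1 - 0.7828 = 0.2172

0.2172


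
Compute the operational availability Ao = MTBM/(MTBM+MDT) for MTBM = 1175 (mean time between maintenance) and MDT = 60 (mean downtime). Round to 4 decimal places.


MTBM = 1175
MDT = 60
MTBM + MDT = 1235
Ao = 1175 / 1235
Ao = 0.9514

0.9514


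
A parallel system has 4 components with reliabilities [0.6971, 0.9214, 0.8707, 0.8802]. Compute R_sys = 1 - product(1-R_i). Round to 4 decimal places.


Components: [0.6971, 0.9214, 0.8707, 0.8802]
(1 - 0.6971) = 0.3029, running product = 0.3029
(1 - 0.9214) = 0.0786, running product = 0.0238
(1 - 0.8707) = 0.1293, running product = 0.0031
(1 - 0.8802) = 0.1198, running product = 0.0004
Product of (1-R_i) = 0.0004
R_sys = 1 - 0.0004 = 0.9996

0.9996


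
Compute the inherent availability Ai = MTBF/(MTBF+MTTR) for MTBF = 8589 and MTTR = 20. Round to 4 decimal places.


MTBF = 8589
MTTR = 20
MTBF + MTTR = 8609
Ai = 8589 / 8609
Ai = 0.9977

0.9977


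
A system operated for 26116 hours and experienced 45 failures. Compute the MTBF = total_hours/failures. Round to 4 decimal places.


total_hours = 26116
failures = 45
MTBF = 26116 / 45
MTBF = 580.3556

580.3556


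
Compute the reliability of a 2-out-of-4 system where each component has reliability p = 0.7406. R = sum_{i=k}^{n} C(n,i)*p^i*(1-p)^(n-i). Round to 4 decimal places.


k = 2, n = 4, p = 0.7406
i=2: C(4,2)=6 * 0.7406^2 * 0.2594^2 = 0.2214
i=3: C(4,3)=4 * 0.7406^3 * 0.2594^1 = 0.4215
i=4: C(4,4)=1 * 0.7406^4 * 0.2594^0 = 0.3008
R = sum of terms = 0.9438

0.9438


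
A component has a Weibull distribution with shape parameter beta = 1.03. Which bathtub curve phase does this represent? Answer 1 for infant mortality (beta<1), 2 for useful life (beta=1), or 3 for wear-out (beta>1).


beta = 1.03
Compare beta to 1:
beta < 1 => infant mortality (phase 1)
beta = 1 => useful life (phase 2)
beta > 1 => wear-out (phase 3)
Since beta = 1.03, this is wear-out (increasing failure rate)
Phase = 3

3


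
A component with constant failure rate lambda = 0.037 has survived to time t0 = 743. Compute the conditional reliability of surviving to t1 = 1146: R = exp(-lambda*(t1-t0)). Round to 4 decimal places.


lambda = 0.037
t0 = 743, t1 = 1146
t1 - t0 = 403
lambda * (t1-t0) = 0.037 * 403 = 14.911
R = exp(-14.911)
R = 0.0

0.0


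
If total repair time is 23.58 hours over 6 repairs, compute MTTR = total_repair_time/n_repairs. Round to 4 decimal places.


total_repair_time = 23.58
n_repairs = 6
MTTR = 23.58 / 6
MTTR = 3.93

3.93


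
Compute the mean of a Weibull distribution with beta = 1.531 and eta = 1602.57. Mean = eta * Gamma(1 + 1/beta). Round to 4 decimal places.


beta = 1.531, eta = 1602.57
1/beta = 0.6532
1 + 1/beta = 1.6532
Gamma(1.6532) = 0.9006
Mean = 1602.57 * 0.9006
Mean = 1443.2746

1443.2746


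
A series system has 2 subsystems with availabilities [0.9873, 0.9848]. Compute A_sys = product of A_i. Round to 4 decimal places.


Subsystems: [0.9873, 0.9848]
After subsystem 1 (A=0.9873): product = 0.9873
After subsystem 2 (A=0.9848): product = 0.9723
A_sys = 0.9723

0.9723


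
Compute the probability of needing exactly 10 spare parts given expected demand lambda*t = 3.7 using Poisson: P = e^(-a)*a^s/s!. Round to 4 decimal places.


a = 3.7, s = 10
e^(-a) = e^(-3.7) = 0.0247
a^s = 3.7^10 = 480858.4372
s! = 3628800
P = 0.0247 * 480858.4372 / 3628800
P = 0.0033

0.0033


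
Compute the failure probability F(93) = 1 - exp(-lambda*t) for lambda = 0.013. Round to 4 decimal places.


lambda = 0.013, t = 93
lambda * t = 1.209
exp(-1.209) = 0.2985
F(t) = 1 - 0.2985
F(t) = 0.7015

0.7015


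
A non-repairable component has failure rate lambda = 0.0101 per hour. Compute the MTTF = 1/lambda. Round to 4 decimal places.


lambda = 0.0101
MTTF = 1 / 0.0101
MTTF = 99.0099

99.0099


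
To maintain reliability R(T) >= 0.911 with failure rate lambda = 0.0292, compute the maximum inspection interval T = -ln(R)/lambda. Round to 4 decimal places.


R_target = 0.911
lambda = 0.0292
-ln(0.911) = 0.0932
T = 0.0932 / 0.0292
T = 3.1922

3.1922


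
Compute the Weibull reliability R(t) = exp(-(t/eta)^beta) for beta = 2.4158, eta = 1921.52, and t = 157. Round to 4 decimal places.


beta = 2.4158, eta = 1921.52, t = 157
t/eta = 157 / 1921.52 = 0.0817
(t/eta)^beta = 0.0817^2.4158 = 0.0024
R(t) = exp(-0.0024)
R(t) = 0.9976

0.9976


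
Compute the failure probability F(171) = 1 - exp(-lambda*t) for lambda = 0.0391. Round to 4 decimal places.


lambda = 0.0391, t = 171
lambda * t = 6.6861
exp(-6.6861) = 0.0012
F(t) = 1 - 0.0012
F(t) = 0.9988

0.9988


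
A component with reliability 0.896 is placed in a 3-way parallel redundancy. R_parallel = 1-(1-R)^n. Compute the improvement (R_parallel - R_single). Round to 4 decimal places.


R_single = 0.896, n = 3
1 - R_single = 0.104
(1 - R_single)^n = 0.104^3 = 0.0011
R_parallel = 1 - 0.0011 = 0.9989
Improvement = 0.9989 - 0.896
Improvement = 0.1029

0.1029


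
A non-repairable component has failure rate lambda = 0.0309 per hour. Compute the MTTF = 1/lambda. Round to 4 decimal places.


lambda = 0.0309
MTTF = 1 / 0.0309
MTTF = 32.3625

32.3625


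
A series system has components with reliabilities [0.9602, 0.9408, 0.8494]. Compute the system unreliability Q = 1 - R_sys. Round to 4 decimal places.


Components: [0.9602, 0.9408, 0.8494]
After component 1: product = 0.9602
After component 2: product = 0.9034
After component 3: product = 0.7673
R_sys = 0.7673
Q = 1 - 0.7673 = 0.2327

0.2327


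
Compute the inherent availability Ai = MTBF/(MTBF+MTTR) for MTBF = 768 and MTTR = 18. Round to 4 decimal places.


MTBF = 768
MTTR = 18
MTBF + MTTR = 786
Ai = 768 / 786
Ai = 0.9771

0.9771


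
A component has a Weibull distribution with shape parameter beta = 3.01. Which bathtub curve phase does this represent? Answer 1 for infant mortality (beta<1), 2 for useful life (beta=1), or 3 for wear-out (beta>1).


beta = 3.01
Compare beta to 1:
beta < 1 => infant mortality (phase 1)
beta = 1 => useful life (phase 2)
beta > 1 => wear-out (phase 3)
Since beta = 3.01, this is wear-out (increasing failure rate)
Phase = 3

3


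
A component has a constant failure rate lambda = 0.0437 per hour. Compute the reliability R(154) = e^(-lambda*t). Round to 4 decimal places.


lambda = 0.0437
t = 154
lambda * t = 6.7298
R(t) = e^(-6.7298)
R(t) = 0.0012

0.0012


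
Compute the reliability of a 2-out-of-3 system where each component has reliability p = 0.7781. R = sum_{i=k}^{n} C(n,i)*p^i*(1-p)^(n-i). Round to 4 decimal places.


k = 2, n = 3, p = 0.7781
i=2: C(3,2)=3 * 0.7781^2 * 0.2219^1 = 0.403
i=3: C(3,3)=1 * 0.7781^3 * 0.2219^0 = 0.4711
R = sum of terms = 0.8741

0.8741


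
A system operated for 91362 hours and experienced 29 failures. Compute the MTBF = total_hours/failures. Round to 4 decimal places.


total_hours = 91362
failures = 29
MTBF = 91362 / 29
MTBF = 3150.4138

3150.4138


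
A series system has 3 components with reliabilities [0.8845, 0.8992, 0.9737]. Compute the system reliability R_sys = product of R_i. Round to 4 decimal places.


Components: [0.8845, 0.8992, 0.9737]
After component 1 (R=0.8845): product = 0.8845
After component 2 (R=0.8992): product = 0.7953
After component 3 (R=0.9737): product = 0.7744
R_sys = 0.7744

0.7744


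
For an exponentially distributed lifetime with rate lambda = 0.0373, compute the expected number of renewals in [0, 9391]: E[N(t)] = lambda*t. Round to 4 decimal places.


lambda = 0.0373
t = 9391
E[N(t)] = lambda * t
E[N(t)] = 0.0373 * 9391
E[N(t)] = 350.2843

350.2843


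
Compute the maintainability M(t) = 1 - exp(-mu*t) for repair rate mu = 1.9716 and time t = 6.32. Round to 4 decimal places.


mu = 1.9716, t = 6.32
mu * t = 1.9716 * 6.32 = 12.4605
exp(-12.4605) = 0.0
M(t) = 1 - 0.0
M(t) = 1.0

1.0


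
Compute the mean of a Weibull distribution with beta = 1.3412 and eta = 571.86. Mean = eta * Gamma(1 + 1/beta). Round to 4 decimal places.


beta = 1.3412, eta = 571.86
1/beta = 0.7456
1 + 1/beta = 1.7456
Gamma(1.7456) = 0.9181
Mean = 571.86 * 0.9181
Mean = 525.0071

525.0071


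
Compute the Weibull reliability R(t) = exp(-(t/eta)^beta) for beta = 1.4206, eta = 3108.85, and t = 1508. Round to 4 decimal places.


beta = 1.4206, eta = 3108.85, t = 1508
t/eta = 1508 / 3108.85 = 0.4851
(t/eta)^beta = 0.4851^1.4206 = 0.3578
R(t) = exp(-0.3578)
R(t) = 0.6992

0.6992


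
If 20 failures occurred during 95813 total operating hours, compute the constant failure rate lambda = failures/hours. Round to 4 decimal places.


failures = 20
total_hours = 95813
lambda = 20 / 95813
lambda = 0.0002

0.0002


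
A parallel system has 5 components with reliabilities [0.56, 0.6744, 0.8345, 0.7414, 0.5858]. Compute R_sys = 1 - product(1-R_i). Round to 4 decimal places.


Components: [0.56, 0.6744, 0.8345, 0.7414, 0.5858]
(1 - 0.56) = 0.44, running product = 0.44
(1 - 0.6744) = 0.3256, running product = 0.1433
(1 - 0.8345) = 0.1655, running product = 0.0237
(1 - 0.7414) = 0.2586, running product = 0.0061
(1 - 0.5858) = 0.4142, running product = 0.0025
Product of (1-R_i) = 0.0025
R_sys = 1 - 0.0025 = 0.9975

0.9975


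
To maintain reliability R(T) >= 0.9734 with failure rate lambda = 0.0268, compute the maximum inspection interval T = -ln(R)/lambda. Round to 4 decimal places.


R_target = 0.9734
lambda = 0.0268
-ln(0.9734) = 0.027
T = 0.027 / 0.0268
T = 1.006

1.006


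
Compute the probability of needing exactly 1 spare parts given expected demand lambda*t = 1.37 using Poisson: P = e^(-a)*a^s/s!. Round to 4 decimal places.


a = 1.37, s = 1
e^(-a) = e^(-1.37) = 0.2541
a^s = 1.37^1 = 1.37
s! = 1
P = 0.2541 * 1.37 / 1
P = 0.3481

0.3481


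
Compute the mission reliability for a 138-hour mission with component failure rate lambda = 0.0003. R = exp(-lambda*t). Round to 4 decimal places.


lambda = 0.0003
mission_time = 138
lambda * t = 0.0003 * 138 = 0.0414
R = exp(-0.0414)
R = 0.9594

0.9594


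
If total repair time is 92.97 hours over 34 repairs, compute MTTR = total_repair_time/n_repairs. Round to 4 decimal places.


total_repair_time = 92.97
n_repairs = 34
MTTR = 92.97 / 34
MTTR = 2.7344

2.7344


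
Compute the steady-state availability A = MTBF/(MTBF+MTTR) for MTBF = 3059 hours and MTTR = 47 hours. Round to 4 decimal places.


MTBF = 3059
MTTR = 47
MTBF + MTTR = 3106
A = 3059 / 3106
A = 0.9849

0.9849


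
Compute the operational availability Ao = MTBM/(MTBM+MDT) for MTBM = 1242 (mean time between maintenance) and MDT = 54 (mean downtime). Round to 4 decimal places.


MTBM = 1242
MDT = 54
MTBM + MDT = 1296
Ao = 1242 / 1296
Ao = 0.9583

0.9583


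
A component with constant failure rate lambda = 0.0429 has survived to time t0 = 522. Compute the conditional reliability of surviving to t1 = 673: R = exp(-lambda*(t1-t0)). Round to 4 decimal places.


lambda = 0.0429
t0 = 522, t1 = 673
t1 - t0 = 151
lambda * (t1-t0) = 0.0429 * 151 = 6.4779
R = exp(-6.4779)
R = 0.0015

0.0015


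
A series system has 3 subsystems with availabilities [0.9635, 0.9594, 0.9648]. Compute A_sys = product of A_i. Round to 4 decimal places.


Subsystems: [0.9635, 0.9594, 0.9648]
After subsystem 1 (A=0.9635): product = 0.9635
After subsystem 2 (A=0.9594): product = 0.9244
After subsystem 3 (A=0.9648): product = 0.8918
A_sys = 0.8918

0.8918


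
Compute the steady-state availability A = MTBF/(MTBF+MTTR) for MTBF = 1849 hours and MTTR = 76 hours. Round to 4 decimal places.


MTBF = 1849
MTTR = 76
MTBF + MTTR = 1925
A = 1849 / 1925
A = 0.9605

0.9605


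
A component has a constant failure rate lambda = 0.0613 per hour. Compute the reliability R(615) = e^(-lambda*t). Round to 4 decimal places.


lambda = 0.0613
t = 615
lambda * t = 37.6995
R(t) = e^(-37.6995)
R(t) = 0.0

0.0


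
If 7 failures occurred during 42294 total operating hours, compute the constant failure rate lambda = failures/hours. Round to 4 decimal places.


failures = 7
total_hours = 42294
lambda = 7 / 42294
lambda = 0.0002

0.0002


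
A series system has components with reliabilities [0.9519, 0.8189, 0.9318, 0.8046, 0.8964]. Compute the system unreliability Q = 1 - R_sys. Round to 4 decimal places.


Components: [0.9519, 0.8189, 0.9318, 0.8046, 0.8964]
After component 1: product = 0.9519
After component 2: product = 0.7795
After component 3: product = 0.7263
After component 4: product = 0.5844
After component 5: product = 0.5239
R_sys = 0.5239
Q = 1 - 0.5239 = 0.4761

0.4761


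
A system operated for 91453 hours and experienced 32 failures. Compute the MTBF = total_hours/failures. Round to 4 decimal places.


total_hours = 91453
failures = 32
MTBF = 91453 / 32
MTBF = 2857.9062

2857.9062


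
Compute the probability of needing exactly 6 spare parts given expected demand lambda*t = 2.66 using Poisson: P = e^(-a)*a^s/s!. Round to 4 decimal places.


a = 2.66, s = 6
e^(-a) = e^(-2.66) = 0.0699
a^s = 2.66^6 = 354.2337
s! = 720
P = 0.0699 * 354.2337 / 720
P = 0.0344

0.0344


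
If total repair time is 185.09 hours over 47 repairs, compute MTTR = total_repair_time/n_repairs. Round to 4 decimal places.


total_repair_time = 185.09
n_repairs = 47
MTTR = 185.09 / 47
MTTR = 3.9381

3.9381


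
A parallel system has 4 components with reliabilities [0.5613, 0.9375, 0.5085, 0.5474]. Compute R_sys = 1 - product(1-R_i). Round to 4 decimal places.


Components: [0.5613, 0.9375, 0.5085, 0.5474]
(1 - 0.5613) = 0.4387, running product = 0.4387
(1 - 0.9375) = 0.0625, running product = 0.0274
(1 - 0.5085) = 0.4915, running product = 0.0135
(1 - 0.5474) = 0.4526, running product = 0.0061
Product of (1-R_i) = 0.0061
R_sys = 1 - 0.0061 = 0.9939

0.9939


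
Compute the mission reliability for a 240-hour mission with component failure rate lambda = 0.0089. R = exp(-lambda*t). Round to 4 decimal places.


lambda = 0.0089
mission_time = 240
lambda * t = 0.0089 * 240 = 2.136
R = exp(-2.136)
R = 0.1181

0.1181


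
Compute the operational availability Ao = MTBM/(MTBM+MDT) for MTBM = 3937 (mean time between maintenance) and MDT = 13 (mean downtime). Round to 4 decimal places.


MTBM = 3937
MDT = 13
MTBM + MDT = 3950
Ao = 3937 / 3950
Ao = 0.9967

0.9967


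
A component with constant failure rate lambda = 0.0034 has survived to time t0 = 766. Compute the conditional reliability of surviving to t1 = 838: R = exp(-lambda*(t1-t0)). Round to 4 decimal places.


lambda = 0.0034
t0 = 766, t1 = 838
t1 - t0 = 72
lambda * (t1-t0) = 0.0034 * 72 = 0.2448
R = exp(-0.2448)
R = 0.7829

0.7829


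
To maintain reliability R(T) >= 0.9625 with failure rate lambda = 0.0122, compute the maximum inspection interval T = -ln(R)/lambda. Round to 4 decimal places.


R_target = 0.9625
lambda = 0.0122
-ln(0.9625) = 0.0382
T = 0.0382 / 0.0122
T = 3.1329

3.1329


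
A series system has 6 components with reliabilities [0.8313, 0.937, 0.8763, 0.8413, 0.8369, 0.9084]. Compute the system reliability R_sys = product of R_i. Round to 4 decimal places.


Components: [0.8313, 0.937, 0.8763, 0.8413, 0.8369, 0.9084]
After component 1 (R=0.8313): product = 0.8313
After component 2 (R=0.937): product = 0.7789
After component 3 (R=0.8763): product = 0.6826
After component 4 (R=0.8413): product = 0.5743
After component 5 (R=0.8369): product = 0.4806
After component 6 (R=0.9084): product = 0.4366
R_sys = 0.4366

0.4366


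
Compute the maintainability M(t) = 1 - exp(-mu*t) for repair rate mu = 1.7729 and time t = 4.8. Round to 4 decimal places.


mu = 1.7729, t = 4.8
mu * t = 1.7729 * 4.8 = 8.5099
exp(-8.5099) = 0.0002
M(t) = 1 - 0.0002
M(t) = 0.9998

0.9998


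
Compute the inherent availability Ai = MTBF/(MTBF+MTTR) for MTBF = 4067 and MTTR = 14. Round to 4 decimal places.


MTBF = 4067
MTTR = 14
MTBF + MTTR = 4081
Ai = 4067 / 4081
Ai = 0.9966

0.9966


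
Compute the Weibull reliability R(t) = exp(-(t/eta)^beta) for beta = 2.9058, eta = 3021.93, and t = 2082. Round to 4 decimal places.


beta = 2.9058, eta = 3021.93, t = 2082
t/eta = 2082 / 3021.93 = 0.689
(t/eta)^beta = 0.689^2.9058 = 0.3387
R(t) = exp(-0.3387)
R(t) = 0.7127

0.7127


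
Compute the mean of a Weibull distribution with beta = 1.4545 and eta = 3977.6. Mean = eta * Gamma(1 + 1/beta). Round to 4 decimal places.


beta = 1.4545, eta = 3977.6
1/beta = 0.6875
1 + 1/beta = 1.6875
Gamma(1.6875) = 0.9063
Mean = 3977.6 * 0.9063
Mean = 3605.0315

3605.0315


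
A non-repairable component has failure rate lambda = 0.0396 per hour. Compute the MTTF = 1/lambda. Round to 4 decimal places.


lambda = 0.0396
MTTF = 1 / 0.0396
MTTF = 25.2525

25.2525


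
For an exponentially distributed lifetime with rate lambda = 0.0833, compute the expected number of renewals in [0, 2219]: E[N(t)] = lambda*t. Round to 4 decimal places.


lambda = 0.0833
t = 2219
E[N(t)] = lambda * t
E[N(t)] = 0.0833 * 2219
E[N(t)] = 184.8427

184.8427


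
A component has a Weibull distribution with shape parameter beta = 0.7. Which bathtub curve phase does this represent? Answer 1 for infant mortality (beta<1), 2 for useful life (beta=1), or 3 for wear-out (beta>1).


beta = 0.7
Compare beta to 1:
beta < 1 => infant mortality (phase 1)
beta = 1 => useful life (phase 2)
beta > 1 => wear-out (phase 3)
Since beta = 0.7, this is infant mortality (decreasing failure rate)
Phase = 1

1


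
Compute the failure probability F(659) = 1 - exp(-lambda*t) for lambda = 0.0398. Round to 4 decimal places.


lambda = 0.0398, t = 659
lambda * t = 26.2282
exp(-26.2282) = 0.0
F(t) = 1 - 0.0
F(t) = 1.0

1.0


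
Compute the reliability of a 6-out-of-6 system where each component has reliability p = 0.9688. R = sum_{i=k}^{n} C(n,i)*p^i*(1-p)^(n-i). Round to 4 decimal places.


k = 6, n = 6, p = 0.9688
i=6: C(6,6)=1 * 0.9688^6 * 0.0312^0 = 0.8268
R = sum of terms = 0.8268

0.8268


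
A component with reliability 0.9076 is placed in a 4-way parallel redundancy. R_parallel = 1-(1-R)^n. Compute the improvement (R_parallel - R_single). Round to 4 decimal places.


R_single = 0.9076, n = 4
1 - R_single = 0.0924
(1 - R_single)^n = 0.0924^4 = 0.0001
R_parallel = 1 - 0.0001 = 0.9999
Improvement = 0.9999 - 0.9076
Improvement = 0.0923

0.0923


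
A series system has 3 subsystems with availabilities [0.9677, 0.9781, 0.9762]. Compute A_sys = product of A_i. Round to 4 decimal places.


Subsystems: [0.9677, 0.9781, 0.9762]
After subsystem 1 (A=0.9677): product = 0.9677
After subsystem 2 (A=0.9781): product = 0.9465
After subsystem 3 (A=0.9762): product = 0.924
A_sys = 0.924

0.924


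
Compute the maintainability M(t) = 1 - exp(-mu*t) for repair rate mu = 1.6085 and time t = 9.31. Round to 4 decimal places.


mu = 1.6085, t = 9.31
mu * t = 1.6085 * 9.31 = 14.9751
exp(-14.9751) = 0.0
M(t) = 1 - 0.0
M(t) = 1.0

1.0


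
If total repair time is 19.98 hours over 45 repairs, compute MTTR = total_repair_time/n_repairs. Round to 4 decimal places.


total_repair_time = 19.98
n_repairs = 45
MTTR = 19.98 / 45
MTTR = 0.444

0.444


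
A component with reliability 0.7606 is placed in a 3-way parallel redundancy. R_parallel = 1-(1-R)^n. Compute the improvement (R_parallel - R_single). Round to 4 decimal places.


R_single = 0.7606, n = 3
1 - R_single = 0.2394
(1 - R_single)^n = 0.2394^3 = 0.0137
R_parallel = 1 - 0.0137 = 0.9863
Improvement = 0.9863 - 0.7606
Improvement = 0.2257

0.2257


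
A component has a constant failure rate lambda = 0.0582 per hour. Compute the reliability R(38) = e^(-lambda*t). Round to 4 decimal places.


lambda = 0.0582
t = 38
lambda * t = 2.2116
R(t) = e^(-2.2116)
R(t) = 0.1095

0.1095


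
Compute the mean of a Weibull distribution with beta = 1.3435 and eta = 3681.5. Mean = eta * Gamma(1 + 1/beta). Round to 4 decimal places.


beta = 1.3435, eta = 3681.5
1/beta = 0.7443
1 + 1/beta = 1.7443
Gamma(1.7443) = 0.9178
Mean = 3681.5 * 0.9178
Mean = 3378.8214

3378.8214


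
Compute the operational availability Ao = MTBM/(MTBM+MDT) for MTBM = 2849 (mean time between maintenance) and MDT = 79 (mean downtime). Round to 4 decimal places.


MTBM = 2849
MDT = 79
MTBM + MDT = 2928
Ao = 2849 / 2928
Ao = 0.973

0.973


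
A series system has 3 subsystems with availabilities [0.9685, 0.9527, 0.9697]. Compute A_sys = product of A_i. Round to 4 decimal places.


Subsystems: [0.9685, 0.9527, 0.9697]
After subsystem 1 (A=0.9685): product = 0.9685
After subsystem 2 (A=0.9527): product = 0.9227
After subsystem 3 (A=0.9697): product = 0.8947
A_sys = 0.8947

0.8947


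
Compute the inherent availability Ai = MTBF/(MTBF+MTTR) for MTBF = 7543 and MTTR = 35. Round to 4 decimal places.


MTBF = 7543
MTTR = 35
MTBF + MTTR = 7578
Ai = 7543 / 7578
Ai = 0.9954

0.9954


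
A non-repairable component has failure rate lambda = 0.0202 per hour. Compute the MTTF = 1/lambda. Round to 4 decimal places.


lambda = 0.0202
MTTF = 1 / 0.0202
MTTF = 49.505

49.505


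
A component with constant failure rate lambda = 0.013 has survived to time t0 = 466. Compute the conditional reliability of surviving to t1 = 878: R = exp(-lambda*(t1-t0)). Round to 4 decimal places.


lambda = 0.013
t0 = 466, t1 = 878
t1 - t0 = 412
lambda * (t1-t0) = 0.013 * 412 = 5.356
R = exp(-5.356)
R = 0.0047

0.0047


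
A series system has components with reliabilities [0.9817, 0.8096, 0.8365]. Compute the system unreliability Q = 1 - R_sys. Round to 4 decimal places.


Components: [0.9817, 0.8096, 0.8365]
After component 1: product = 0.9817
After component 2: product = 0.7948
After component 3: product = 0.6648
R_sys = 0.6648
Q = 1 - 0.6648 = 0.3352

0.3352


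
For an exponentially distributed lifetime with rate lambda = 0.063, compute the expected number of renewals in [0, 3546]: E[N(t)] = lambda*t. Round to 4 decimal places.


lambda = 0.063
t = 3546
E[N(t)] = lambda * t
E[N(t)] = 0.063 * 3546
E[N(t)] = 223.398

223.398


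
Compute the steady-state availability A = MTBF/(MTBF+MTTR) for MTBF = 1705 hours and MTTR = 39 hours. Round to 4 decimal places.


MTBF = 1705
MTTR = 39
MTBF + MTTR = 1744
A = 1705 / 1744
A = 0.9776

0.9776
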